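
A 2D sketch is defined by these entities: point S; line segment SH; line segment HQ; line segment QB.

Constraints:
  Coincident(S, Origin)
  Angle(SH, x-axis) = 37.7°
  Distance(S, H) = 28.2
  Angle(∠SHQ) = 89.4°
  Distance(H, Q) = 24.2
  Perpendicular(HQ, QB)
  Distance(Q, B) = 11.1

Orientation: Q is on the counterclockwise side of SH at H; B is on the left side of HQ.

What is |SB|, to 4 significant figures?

29.39

S is at the origin; SH runs at 37.7° with length 28.2, so H = 28.2·(cos 37.7°, sin 37.7°) = (22.31, 17.25). ∠SHQ = 89.4°, so HQ runs at 37.7° + (180° − 89.4°) = 128.3° from the x-axis; with |HQ| = 24.2, Q = H + 24.2·(cos 128.3°, sin 128.3°) = (7.314, 36.24). HQ is perpendicular to QB; with |QB| = 11.1 on the left of HQ, B = Q + 11.1·(-0.7848, -0.6198) = (-1.397, 29.36). Then |SB| = |B − S| = 29.39.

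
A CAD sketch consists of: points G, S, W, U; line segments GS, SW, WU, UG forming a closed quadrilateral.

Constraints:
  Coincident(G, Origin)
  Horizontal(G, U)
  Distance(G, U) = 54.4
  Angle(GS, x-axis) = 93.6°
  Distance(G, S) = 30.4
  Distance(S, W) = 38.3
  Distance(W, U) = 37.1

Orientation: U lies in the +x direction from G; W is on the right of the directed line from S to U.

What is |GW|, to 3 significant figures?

17.6

Checks: |SW| = 38.30 ✓; |WU| = 37.10 ✓.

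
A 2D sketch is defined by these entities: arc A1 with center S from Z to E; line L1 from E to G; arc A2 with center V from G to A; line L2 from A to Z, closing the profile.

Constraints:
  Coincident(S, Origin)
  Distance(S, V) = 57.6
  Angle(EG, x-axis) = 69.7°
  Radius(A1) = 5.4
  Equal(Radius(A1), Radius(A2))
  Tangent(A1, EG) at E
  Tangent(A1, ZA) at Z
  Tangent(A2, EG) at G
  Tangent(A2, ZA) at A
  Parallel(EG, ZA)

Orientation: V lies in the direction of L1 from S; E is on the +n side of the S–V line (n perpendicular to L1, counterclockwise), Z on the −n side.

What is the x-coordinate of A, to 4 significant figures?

25.05

The slot axis is L1's direction at 69.7°, so u = (cos 69.7°, sin 69.7°) = (0.3469, 0.9379) and n = (−sin 69.7°, cos 69.7°) = (-0.9379, 0.3469). S is at the origin and V lies 57.6 along u from S, so V = 57.6·u = (19.98, 54.02). Tangency of A1 to both parallel lines with radius 5.4 puts E and Z at S ± 5.4·n: E = (-5.065, 1.873), Z = (5.065, -1.873). Equal radii place G and A the same way about V: G = V + 5.4·n = (14.92, 55.90), A = V − 5.4·n = (25.05, 52.15). So A.x = 25.05.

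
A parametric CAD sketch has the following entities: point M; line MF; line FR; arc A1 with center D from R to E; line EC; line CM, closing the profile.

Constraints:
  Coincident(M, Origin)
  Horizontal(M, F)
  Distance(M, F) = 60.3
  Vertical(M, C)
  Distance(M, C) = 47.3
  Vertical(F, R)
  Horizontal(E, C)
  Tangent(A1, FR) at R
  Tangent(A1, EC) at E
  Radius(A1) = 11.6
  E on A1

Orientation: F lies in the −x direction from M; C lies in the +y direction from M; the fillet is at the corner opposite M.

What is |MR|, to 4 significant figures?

70.08

M is at the origin; M and F share the same y with |MF| = 60.3 and F on the −x side, so F = (-60.30, 0.000). MC is vertical with |MC| = 47.3 and C on the +y side, so C = (0.000, 47.30). The virtual corner opposite M is at (-60.30, 47.30). Tangency of A1 to FR means the radius DR is perpendicular to FR and A1 meets EC tangentially, so DE is at right angles to EC, with radius 11.6, so the center D sits 11.6 in from both sides at D = (-48.70, 35.70). That places the tangent points at R = (-60.30, 35.70) on FR and E = (-48.70, 47.30) on EC. Then |MR| = |R − M| = 70.08.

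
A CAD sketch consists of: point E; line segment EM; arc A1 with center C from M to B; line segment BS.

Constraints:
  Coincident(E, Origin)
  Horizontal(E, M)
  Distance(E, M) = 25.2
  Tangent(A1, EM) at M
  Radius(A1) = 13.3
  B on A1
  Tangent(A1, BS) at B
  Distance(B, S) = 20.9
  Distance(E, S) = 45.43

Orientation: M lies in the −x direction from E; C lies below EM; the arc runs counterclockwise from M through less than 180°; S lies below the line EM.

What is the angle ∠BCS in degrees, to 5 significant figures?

57.529°

Checks: |CB| = 13.30 ✓; ∠(CB, BS) = 90.00° ✓; |BS| = 20.90 ✓; |ES| = 45.43 ✓.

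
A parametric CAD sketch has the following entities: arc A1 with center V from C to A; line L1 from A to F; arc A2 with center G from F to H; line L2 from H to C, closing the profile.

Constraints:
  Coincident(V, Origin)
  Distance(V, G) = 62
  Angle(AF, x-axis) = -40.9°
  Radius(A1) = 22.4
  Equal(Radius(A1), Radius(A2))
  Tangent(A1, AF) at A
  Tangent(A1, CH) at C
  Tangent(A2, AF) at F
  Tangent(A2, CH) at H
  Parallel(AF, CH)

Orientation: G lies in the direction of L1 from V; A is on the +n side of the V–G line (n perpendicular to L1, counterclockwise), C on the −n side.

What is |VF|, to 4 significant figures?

65.92

The slot axis is L1's direction at -40.9°, so u = (cos -40.9°, sin -40.9°) = (0.7559, -0.6547) and n = (−sin -40.9°, cos -40.9°) = (0.6547, 0.7559). V is at the origin and G lies 62.0 along u from V, so G = 62.0·u = (46.86, -40.59). Tangency of A1 to both parallel lines with radius 22.4 puts A and C at V ± 22.4·n: A = (14.67, 16.93), C = (-14.67, -16.93). Equal radii place F and H the same way about G: F = G + 22.4·n = (61.53, -23.66), H = G − 22.4·n = (32.20, -57.53). Then |VF| = |F − V| = 65.92.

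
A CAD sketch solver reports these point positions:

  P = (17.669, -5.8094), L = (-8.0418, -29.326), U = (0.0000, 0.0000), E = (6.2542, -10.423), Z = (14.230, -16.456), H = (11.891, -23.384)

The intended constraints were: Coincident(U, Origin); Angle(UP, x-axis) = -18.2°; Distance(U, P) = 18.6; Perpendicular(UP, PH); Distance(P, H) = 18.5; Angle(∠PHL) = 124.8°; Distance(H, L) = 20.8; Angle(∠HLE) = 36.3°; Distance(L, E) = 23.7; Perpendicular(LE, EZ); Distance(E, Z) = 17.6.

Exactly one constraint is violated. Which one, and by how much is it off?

Distance(E, Z) = 17.6 — off by 7.60.

U = (0.00, 0.00) ✓; UP at -18.20° ✓; |UP| = 18.60 ✓; ∠(UP, PH) = 90.00° ✓; |PH| = 18.50 ✓; ∠PHL = 124.8° ✓; |HL| = 20.80 ✓; ∠HLE = 36.30° ✓; |LE| = 23.70 ✓; ∠(LE, EZ) = 90.00° ✓; |EZ| = 10.00 ✗.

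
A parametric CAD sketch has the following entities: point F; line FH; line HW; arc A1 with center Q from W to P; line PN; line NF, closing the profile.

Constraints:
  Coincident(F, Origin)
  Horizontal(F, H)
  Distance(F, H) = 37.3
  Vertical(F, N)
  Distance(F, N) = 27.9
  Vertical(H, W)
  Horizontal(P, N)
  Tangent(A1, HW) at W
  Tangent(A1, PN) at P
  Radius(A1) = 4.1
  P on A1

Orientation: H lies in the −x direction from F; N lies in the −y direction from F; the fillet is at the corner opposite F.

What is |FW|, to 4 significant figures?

44.25

F is at the origin; FH is horizontal with |FH| = 37.3 and H on the −x side, so H = (-37.30, 0.000). FN is vertical with |FN| = 27.9 and N on the −y side, so N = (0.000, -27.90). The virtual corner opposite F is at (-37.30, -27.90). Since A1 is tangent to HW there, QW ⟂ HW and since A1 is tangent to PN there, QP ⟂ PN, with radius 4.1, so the center Q sits 4.1 in from both sides at Q = (-33.20, -23.80). That places the tangent points at W = (-37.30, -23.80) on HW and P = (-33.20, -27.90) on PN. Then |FW| = |W − F| = 44.25.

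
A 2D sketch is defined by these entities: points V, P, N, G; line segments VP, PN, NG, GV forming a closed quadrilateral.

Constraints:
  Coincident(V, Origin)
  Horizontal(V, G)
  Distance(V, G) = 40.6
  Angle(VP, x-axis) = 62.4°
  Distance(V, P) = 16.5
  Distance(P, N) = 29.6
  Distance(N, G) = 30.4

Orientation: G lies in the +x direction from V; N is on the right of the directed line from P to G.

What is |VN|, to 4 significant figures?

19.89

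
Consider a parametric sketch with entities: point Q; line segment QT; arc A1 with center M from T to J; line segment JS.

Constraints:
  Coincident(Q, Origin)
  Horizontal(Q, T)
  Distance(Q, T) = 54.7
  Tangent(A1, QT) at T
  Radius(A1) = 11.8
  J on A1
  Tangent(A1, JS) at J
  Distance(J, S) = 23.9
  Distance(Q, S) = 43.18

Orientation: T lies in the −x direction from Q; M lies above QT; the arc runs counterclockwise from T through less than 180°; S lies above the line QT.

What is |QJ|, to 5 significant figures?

44.681

Q is at the origin; QT is horizontal with |QT| = 54.7 and T on the −x side, so T = (-54.700, 0.0000). Since A1 is tangent to QT there, MT ⟂ QT, so M = T + (0, 11.8) = (-54.700, 11.800). Since MJ ⟂ JS (tangency), |MS| = √(11.8² + 23.9²) = 26.654 regardless of where J sits on A1. So S lies on both circle(Q, 43.18) and circle(M, 26.654); the above-QT intersection is S = (-33.221, 27.584). J is the foot of the tangent from S: J = (-44.225, 6.3673).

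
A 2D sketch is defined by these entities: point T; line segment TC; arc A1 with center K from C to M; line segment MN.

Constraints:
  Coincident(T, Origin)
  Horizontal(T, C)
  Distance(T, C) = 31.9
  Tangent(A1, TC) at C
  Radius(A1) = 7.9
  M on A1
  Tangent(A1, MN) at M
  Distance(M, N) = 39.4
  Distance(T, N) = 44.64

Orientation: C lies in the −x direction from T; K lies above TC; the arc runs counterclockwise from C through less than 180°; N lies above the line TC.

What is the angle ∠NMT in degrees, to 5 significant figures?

84.635°

T is at the origin; TC is horizontal with |TC| = 31.9 and C on the −x side, so C = (-31.900, 0.0000). Tangency of A1 to TC means the radius KC is perpendicular to TC, so K = C + (0, 7.9) = (-31.900, 7.9000). Since KM ⟂ MN (tangency), |KN| = √(7.9² + 39.4²) = 40.184 regardless of where M sits on A1. So N lies on both circle(T, 44.64) and circle(K, 40.184); the above-TC intersection is N = (-12.220, 42.935). M is the foot of the tangent from N: M = (-24.386, 5.4605).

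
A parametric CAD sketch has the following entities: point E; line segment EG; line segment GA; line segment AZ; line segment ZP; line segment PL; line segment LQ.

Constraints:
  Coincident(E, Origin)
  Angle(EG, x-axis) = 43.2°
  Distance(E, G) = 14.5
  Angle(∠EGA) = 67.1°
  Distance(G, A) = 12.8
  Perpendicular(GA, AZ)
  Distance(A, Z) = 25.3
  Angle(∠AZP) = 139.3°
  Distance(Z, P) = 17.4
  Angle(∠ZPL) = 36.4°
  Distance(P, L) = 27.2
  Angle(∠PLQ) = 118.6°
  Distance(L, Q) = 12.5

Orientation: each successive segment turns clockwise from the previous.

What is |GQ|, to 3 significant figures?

16.1

E is at the origin; EG runs at 43.2° with length 14.5, so G = (10.6, 9.93). ∠EGA = 67.1° gives GA at -69.7° from the x-axis; with |GA| = 12.8, A = (15.0, -2.08). GA ⟂ AZ, so AZ runs at -160°; with |AZ| = 25.3, Z = (-8.72, -10.9). ∠AZP = 139.3° gives ZP at 160° from the x-axis; with |ZP| = 17.4, P = (-25.0, -4.79). ∠ZPL = 36.4° gives PL at 16.0° from the x-axis; with |PL| = 27.2, L = (1.12, 2.71). ∠PLQ = 118.6° gives LQ at -45.4° from the x-axis; with |LQ| = 12.5, Q = (9.90, -6.19). Then |GQ| = |Q − G| = 16.1.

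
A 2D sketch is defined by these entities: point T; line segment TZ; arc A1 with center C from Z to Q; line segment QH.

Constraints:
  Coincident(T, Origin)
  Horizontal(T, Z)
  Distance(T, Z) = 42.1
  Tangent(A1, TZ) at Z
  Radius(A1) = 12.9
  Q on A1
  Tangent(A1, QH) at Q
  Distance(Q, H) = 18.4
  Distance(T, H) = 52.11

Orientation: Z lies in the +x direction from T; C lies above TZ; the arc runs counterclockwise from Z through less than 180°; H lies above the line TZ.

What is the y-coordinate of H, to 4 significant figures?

35.09

T is at the origin; T and Z share the same y with |TZ| = 42.1 and Z on the +x side, so Z = (42.10, 0.000). Tangency of A1 to TZ means the radius CZ is perpendicular to TZ, so C = Z + (0, 12.9) = (42.10, 12.90). Since CQ ⟂ QH (tangency), |CH| = √(12.9² + 18.4²) = 22.47 regardless of where Q sits on A1. So H lies on both circle(T, 52.11) and circle(C, 22.47); the above-TZ intersection is H = (38.53, 35.09). Q is the foot of the tangent from H: Q = (51.35, 21.89).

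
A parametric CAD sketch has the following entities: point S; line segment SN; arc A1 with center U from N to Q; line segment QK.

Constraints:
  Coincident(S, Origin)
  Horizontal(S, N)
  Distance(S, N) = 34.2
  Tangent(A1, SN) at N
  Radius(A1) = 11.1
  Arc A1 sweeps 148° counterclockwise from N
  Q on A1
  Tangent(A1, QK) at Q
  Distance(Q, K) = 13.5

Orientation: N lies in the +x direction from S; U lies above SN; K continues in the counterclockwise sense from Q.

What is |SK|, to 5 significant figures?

39.816

S is at the origin; SN is horizontal with |SN| = 34.2 and N on the +x side, so N = (34.200, 0.0000). Tangency of A1 to SN means the radius UN is perpendicular to SN, so U = N + (0, 11.1) = (34.200, 11.100). On A1, N sits at bearing -90° from U; a 148° counterclockwise sweep puts Q at bearing 58°, so Q = U + 11.1·(cos 58°, sin 58°) = (40.082, 20.513). A1 meets QK tangentially, so UQ is at right angles to QK, so QK runs along (−sin 58°, cos 58°); with |QK| = 13.5, K = (28.633, 27.667). Then |SK| = |K − S| = 39.816.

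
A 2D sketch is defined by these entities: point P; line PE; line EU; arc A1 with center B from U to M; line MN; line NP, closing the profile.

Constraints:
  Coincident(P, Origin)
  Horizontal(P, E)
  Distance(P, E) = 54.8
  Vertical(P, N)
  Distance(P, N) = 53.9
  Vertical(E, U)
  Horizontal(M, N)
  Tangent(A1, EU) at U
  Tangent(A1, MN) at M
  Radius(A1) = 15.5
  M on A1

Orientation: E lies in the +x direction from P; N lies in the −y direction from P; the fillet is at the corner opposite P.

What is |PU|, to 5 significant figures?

66.915

P is at the origin; PE is horizontal with |PE| = 54.8 and E on the +x side, so E = (54.800, 0.0000). P and N share the same x with |PN| = 53.9 and N on the −y side, so N = (0.0000, -53.900). The virtual corner opposite P is at (54.800, -53.900). Tangency of A1 to EU means the radius BU is perpendicular to EU and A1 meets MN tangentially, so BM is at right angles to MN, with radius 15.5, so the center B sits 15.5 in from both sides at B = (39.300, -38.400). That places the tangent points at U = (54.800, -38.400) on EU and M = (39.300, -53.900) on MN. Then |PU| = |U − P| = 66.915.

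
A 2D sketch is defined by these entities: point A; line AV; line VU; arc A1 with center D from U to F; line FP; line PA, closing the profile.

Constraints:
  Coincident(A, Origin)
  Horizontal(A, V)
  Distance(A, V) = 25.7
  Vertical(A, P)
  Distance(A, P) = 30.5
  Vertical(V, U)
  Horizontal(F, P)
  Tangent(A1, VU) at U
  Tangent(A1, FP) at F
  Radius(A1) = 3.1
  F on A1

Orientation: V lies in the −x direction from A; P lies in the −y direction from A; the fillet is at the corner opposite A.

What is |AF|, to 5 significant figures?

37.961

A is at the origin; A and V share the same y with |AV| = 25.7 and V on the −x side, so V = (-25.700, 0.0000). AP is vertical with |AP| = 30.5 and P on the −y side, so P = (0.0000, -30.500). The virtual corner opposite A is at (-25.700, -30.500). The tangent condition forces DU to be normal to VU and since A1 is tangent to FP there, DF ⟂ FP, with radius 3.1, so the center D sits 3.1 in from both sides at D = (-22.600, -27.400). That places the tangent points at U = (-25.700, -27.400) on VU and F = (-22.600, -30.500) on FP. Then |AF| = |F − A| = 37.961.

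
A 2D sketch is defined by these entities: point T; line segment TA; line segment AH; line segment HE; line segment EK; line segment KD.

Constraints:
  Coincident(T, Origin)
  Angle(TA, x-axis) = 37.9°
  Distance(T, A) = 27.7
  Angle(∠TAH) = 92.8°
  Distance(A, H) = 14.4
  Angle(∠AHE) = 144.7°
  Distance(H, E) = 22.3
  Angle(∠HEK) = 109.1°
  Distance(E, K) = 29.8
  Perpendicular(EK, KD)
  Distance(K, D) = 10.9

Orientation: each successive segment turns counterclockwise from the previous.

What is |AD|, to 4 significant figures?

40.87

T is at the origin; TA runs at 37.9° with length 27.7, so A = (21.86, 17.02). ∠TAH = 92.8° gives AH at 125.1° from the x-axis; with |AH| = 14.4, H = (13.58, 28.80). ∠AHE = 144.7° gives HE at 160.4° from the x-axis; with |HE| = 22.3, E = (-7.430, 36.28). ∠HEK = 109.1° gives EK at -128.7° from the x-axis; with |EK| = 29.8, K = (-26.06, 13.02). The perpendicularity gives KD at right angles to EK, so KD runs at -38.70°; with |KD| = 10.9, D = (-17.56, 6.206). Then |AD| = |D − A| = 40.87.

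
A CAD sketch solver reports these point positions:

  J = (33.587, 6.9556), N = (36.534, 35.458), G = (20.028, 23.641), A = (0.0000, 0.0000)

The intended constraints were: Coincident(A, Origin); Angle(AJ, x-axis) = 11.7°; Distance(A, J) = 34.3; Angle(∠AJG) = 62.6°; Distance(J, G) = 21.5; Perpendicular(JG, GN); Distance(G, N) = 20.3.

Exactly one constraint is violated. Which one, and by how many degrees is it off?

Perpendicular(JG, GN) — off by 3.50°.

A = (0.00, 0.00) ✓; AJ at 11.70° ✓; |AJ| = 34.30 ✓; ∠AJG = 62.60° ✓; |JG| = 21.50 ✓; ∠(JG, GN) = 93.50° ✗; |GN| = 20.30 ✓.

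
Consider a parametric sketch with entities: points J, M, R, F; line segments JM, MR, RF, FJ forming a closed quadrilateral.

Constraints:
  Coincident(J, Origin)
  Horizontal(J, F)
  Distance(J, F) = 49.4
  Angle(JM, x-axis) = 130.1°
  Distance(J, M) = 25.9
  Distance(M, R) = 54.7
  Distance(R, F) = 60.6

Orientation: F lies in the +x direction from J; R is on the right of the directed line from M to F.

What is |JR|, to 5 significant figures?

32.800

J is at the origin; JF is horizontal with |JF| = 49.4 and F in +x, so F = (49.4, 0). JM runs at 130.1° with |JM| = 25.9, so M = (-16.683, 19.811). R is determined by |MR| = 54.7 and |RF| = 60.6 together: it lies at the intersection of circle(M, 54.7) and circle(F, 60.6). With |MF| = 68.989, the foot of the radical line on MF is 29.564 from M and the perpendicular offset is √(54.7² − 29.564²) = 46.022. Taking the right-of-MF solution: R = (-1.5803, -32.762).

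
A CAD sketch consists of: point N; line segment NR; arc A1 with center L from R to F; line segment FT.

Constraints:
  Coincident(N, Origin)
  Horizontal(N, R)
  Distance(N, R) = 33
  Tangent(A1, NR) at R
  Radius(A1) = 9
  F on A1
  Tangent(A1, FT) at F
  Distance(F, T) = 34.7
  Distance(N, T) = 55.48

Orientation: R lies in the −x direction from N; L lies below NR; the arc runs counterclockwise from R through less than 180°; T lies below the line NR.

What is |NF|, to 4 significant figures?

43.21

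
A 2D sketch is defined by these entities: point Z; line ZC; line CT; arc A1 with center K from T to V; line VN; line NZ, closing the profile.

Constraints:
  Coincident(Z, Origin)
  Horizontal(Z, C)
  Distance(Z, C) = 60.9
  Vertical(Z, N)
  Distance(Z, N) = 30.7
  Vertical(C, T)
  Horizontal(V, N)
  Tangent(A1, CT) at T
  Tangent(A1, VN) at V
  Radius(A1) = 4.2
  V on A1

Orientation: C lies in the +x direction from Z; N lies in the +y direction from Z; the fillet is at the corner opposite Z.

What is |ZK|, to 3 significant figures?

62.6

Z is at the origin; ZC is horizontal with |ZC| = 60.9 and C on the +x side, so C = (60.9, 0.00). Z and N share the same x with |ZN| = 30.7 and N on the +y side, so N = (0.00, 30.7). The virtual corner opposite Z is at (60.9, 30.7). A1 meets CT tangentially, so KT is at right angles to CT and the tangent condition forces KV to be normal to VN, with radius 4.2, so the center K sits 4.2 in from both sides at K = (56.7, 26.5). Then |ZK| = |K − Z| = 62.6.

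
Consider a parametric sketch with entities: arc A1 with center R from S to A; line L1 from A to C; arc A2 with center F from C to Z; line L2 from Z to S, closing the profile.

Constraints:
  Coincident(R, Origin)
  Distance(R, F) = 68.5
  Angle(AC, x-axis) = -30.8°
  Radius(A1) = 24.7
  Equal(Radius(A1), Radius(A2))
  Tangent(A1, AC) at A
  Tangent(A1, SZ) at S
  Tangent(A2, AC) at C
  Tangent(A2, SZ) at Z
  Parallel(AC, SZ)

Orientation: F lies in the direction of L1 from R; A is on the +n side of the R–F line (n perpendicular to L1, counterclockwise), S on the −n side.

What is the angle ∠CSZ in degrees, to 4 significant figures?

35.80°

The slot axis is L1's direction at -30.8°, so u = (cos -30.8°, sin -30.8°) = (0.8590, -0.5120) and n = (−sin -30.8°, cos -30.8°) = (0.5120, 0.8590). R is at the origin and F lies 68.5 along u from R, so F = 68.5·u = (58.84, -35.07). Tangency of A1 to both parallel lines with radius 24.7 puts A and S at R ± 24.7·n: A = (12.65, 21.22), S = (-12.65, -21.22). Equal radii place C and Z the same way about F: C = F + 24.7·n = (71.49, -13.86), Z = F − 24.7·n = (46.19, -56.29). Then cos ∠CSZ = SC·SZ / (|SC||SZ|), giving 35.80°.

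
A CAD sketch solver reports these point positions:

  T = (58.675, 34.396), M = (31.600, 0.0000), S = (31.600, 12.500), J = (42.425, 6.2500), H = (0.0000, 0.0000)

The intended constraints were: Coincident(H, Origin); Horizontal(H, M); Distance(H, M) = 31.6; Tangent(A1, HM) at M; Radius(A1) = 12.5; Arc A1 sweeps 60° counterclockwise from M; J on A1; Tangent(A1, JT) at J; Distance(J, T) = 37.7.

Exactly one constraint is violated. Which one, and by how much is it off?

Distance(J, T) = 37.7 — off by 5.20.

H = (0.00, 0.00) ✓; H.y = 0.00, M.y = 0.00 ✓; |HM| = 31.60 ✓; ∠(SM, MH) = 90.00° ✓; |SM| = 12.50 ✓; bearing(S→J) − bearing(S→M) = 60.00° ✓; |SJ| = 12.50 ✓; ∠(SJ, JT) = 90.00° ✓; |JT| = 32.50 ✗.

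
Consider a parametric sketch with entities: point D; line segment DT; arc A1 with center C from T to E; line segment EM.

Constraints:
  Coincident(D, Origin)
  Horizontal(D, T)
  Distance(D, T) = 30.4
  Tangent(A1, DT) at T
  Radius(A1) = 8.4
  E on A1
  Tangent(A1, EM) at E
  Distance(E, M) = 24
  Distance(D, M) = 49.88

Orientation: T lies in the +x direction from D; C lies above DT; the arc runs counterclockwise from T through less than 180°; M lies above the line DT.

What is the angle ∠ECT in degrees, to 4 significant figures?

92.87°

D is at the origin; D and T share the same y with |DT| = 30.4 and T on the +x side, so T = (30.40, 0.000). Since A1 is tangent to DT there, CT ⟂ DT, so C = T + (0, 8.4) = (30.40, 8.400). Since CE ⟂ EM (tangency), |CM| = √(8.4² + 24.0²) = 25.43 regardless of where E sits on A1. So M lies on both circle(D, 49.88) and circle(C, 25.43); the above-DT intersection is M = (37.59, 32.79). E is the foot of the tangent from M: E = (38.79, 8.821).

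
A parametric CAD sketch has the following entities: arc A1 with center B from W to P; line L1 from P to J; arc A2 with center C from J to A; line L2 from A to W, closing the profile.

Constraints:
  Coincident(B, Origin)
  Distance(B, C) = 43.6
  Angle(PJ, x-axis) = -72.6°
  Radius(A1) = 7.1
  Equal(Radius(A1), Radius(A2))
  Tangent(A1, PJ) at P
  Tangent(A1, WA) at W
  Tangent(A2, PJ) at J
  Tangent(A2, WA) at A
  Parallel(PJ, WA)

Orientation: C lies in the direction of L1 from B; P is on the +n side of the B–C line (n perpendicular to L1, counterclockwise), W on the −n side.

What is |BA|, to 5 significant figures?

44.174

Tangency of A1 to both parallel lines with radius 7.1 puts P and W at B ± 7.1·n: P = (6.7751, 2.1232), W = (-6.7751, -2.1232). Equal radii place J and A the same way about C: J = C + 7.1·n = (19.813, -39.482), A = C − 7.1·n = (6.2631, -43.728). Then |BA| = |A − B| = 44.174.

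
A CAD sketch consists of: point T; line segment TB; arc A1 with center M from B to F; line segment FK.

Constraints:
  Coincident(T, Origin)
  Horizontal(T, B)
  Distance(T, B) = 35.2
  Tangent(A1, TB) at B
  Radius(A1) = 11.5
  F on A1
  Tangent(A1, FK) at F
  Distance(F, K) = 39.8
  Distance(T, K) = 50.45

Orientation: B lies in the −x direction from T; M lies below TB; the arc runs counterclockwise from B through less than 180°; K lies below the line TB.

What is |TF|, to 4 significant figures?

47.61

Checks: |MF| = 11.50 ✓; ∠(MF, FK) = 90.00° ✓; |FK| = 39.80 ✓; |TK| = 50.45 ✓.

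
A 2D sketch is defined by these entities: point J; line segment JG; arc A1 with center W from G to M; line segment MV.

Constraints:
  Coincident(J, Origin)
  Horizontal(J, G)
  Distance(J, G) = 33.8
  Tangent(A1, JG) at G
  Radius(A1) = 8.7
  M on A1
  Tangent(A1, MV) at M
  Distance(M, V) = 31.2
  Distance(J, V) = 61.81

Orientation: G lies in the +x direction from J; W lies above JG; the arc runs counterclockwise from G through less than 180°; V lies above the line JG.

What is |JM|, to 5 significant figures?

42.790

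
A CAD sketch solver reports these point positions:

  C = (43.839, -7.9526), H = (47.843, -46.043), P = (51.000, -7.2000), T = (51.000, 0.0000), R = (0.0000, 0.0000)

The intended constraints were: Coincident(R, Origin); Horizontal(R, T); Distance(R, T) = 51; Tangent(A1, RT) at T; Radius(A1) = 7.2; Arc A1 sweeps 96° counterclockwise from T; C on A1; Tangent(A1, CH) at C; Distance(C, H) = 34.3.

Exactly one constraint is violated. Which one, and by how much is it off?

Distance(C, H) = 34.3 — off by 4.00.

R = (0.00, 0.00) ✓; R.y = 0.00, T.y = 0.00 ✓; |RT| = 51.00 ✓; ∠(PT, TR) = 90.00° ✓; |PT| = 7.200 ✓; bearing(P→C) − bearing(P→T) = 96.00° ✓; |PC| = 7.200 ✓; ∠(PC, CH) = 90.00° ✓; |CH| = 38.30 ✗.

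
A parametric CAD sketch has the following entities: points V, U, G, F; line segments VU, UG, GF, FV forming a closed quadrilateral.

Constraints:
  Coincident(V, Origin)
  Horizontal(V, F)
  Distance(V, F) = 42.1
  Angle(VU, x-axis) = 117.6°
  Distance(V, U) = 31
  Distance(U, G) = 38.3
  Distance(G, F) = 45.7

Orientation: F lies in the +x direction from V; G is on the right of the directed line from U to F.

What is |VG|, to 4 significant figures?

9.407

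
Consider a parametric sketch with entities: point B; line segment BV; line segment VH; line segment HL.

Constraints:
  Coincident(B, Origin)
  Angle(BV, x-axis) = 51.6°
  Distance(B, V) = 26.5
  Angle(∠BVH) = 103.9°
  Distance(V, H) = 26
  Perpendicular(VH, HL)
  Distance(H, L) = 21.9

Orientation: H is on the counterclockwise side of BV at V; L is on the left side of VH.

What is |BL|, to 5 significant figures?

32.591

∠BVH = 103.9°, so VH runs at 51.6° + (180° − 103.9°) = 127.70° from the x-axis; with |VH| = 26.0, H = V + 26.0·(cos 127.70°, sin 127.70°) = (0.56071, 41.340). VH is perpendicular to HL; with |HL| = 21.9 on the left of VH, L = H + 21.9·(-0.79122, -0.61153) = (-16.767, 27.947). Then |BL| = |L − B| = 32.591.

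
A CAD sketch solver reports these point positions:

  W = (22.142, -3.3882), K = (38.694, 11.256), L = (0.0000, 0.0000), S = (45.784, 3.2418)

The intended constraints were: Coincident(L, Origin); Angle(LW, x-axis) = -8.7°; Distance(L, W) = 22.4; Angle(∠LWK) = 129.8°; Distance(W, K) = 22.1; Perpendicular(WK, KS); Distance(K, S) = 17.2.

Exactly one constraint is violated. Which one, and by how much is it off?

Distance(K, S) = 17.2 — off by 6.50.

L = (0.00, 0.00) ✓; LW at -8.700° ✓; |LW| = 22.40 ✓; ∠LWK = 129.8° ✓; |WK| = 22.10 ✓; ∠(WK, KS) = 90.00° ✓; |KS| = 10.70 ✗.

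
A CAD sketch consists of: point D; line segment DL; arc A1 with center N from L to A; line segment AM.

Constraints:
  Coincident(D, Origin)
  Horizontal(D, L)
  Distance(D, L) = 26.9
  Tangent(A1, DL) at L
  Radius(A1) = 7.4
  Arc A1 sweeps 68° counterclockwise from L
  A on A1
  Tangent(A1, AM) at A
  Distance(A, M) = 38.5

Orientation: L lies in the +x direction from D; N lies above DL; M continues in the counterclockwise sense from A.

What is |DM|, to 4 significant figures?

62.83

D is at the origin; D and L share the same y with |DL| = 26.9 and L on the +x side, so L = (26.90, 0.000). Since A1 is tangent to DL there, NL ⟂ DL, so N = L + (0, 7.4) = (26.90, 7.400). On A1, L sits at bearing -90° from N; a 68° counterclockwise sweep puts A at bearing -22°, so A = N + 7.4·(cos -22°, sin -22°) = (33.76, 4.628). A1 meets AM tangentially, so NA is at right angles to AM, so AM runs along (−sin -22°, cos -22°); with |AM| = 38.5, M = (48.18, 40.32). Then |DM| = |M − D| = 62.83.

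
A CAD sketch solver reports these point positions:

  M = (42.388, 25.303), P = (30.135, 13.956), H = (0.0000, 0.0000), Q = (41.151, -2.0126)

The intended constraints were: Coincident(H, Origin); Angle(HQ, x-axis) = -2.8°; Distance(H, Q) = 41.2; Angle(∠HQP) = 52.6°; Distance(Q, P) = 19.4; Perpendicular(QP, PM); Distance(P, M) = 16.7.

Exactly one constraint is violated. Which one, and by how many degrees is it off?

Perpendicular(QP, PM) — off by 8.20°.

H = (0.00, 0.00) ✓; HQ at -2.800° ✓; |HQ| = 41.20 ✓; ∠HQP = 52.60° ✓; |QP| = 19.40 ✓; ∠(QP, PM) = 81.80° ✗; |PM| = 16.70 ✓.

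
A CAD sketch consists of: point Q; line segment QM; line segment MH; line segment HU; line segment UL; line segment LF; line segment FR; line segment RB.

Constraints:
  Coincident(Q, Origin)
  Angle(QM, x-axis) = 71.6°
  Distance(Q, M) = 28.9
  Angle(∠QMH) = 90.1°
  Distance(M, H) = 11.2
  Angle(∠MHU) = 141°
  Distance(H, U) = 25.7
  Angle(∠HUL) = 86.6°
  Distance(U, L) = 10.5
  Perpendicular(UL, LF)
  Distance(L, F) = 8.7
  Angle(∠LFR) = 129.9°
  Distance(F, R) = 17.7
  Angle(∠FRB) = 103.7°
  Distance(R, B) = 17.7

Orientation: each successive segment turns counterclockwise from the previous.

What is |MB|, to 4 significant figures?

35.93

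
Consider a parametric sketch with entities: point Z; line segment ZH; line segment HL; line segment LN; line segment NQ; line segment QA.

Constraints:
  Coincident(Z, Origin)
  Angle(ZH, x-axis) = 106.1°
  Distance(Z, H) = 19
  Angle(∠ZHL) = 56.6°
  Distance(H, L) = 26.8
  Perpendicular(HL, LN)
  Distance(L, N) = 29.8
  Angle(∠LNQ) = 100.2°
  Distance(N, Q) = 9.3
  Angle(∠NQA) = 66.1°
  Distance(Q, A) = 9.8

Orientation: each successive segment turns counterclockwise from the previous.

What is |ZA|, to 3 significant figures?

11.3

Z is at the origin; ZH runs at 106.1° with length 19.0, so H = (-5.27, 18.3). ∠ZHL = 56.6° gives HL at -130° from the x-axis; with |HL| = 26.8, L = (-22.7, -2.12). HL ⟂ LN, so LN runs at -40.5°; with |LN| = 29.8, N = (-0.0141, -21.5). ∠LNQ = 100.2° gives NQ at 39.3° from the x-axis; with |NQ| = 9.3, Q = (7.18, -15.6). ∠NQA = 66.1° gives QA at 153° from the x-axis; with |QA| = 9.8, A = (-1.56, -11.2). Then |ZA| = |A − Z| = 11.3.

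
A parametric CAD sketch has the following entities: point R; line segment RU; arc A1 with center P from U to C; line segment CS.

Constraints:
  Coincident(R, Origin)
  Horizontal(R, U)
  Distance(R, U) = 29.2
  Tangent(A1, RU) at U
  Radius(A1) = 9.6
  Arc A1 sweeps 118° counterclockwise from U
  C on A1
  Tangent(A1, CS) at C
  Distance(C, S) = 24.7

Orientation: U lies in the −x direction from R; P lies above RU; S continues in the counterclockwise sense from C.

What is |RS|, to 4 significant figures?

48.32

On A1, U sits at bearing -90° from P; a 118° counterclockwise sweep puts C at bearing 28°, so C = P + 9.6·(cos 28°, sin 28°) = (-20.72, 14.11). Tangency of A1 to CS means the radius PC is perpendicular to CS, so CS runs along (−sin 28°, cos 28°); with |CS| = 24.7, S = (-32.32, 35.92). Then |RS| = |S − R| = 48.32.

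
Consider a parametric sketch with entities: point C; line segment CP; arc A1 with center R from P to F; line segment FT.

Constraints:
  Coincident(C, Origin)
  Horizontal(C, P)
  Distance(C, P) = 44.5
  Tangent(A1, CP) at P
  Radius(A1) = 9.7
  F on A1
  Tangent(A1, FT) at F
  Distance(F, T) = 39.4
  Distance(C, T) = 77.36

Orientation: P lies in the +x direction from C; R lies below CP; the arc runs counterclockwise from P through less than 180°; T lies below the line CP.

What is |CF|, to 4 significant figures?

40.24

Checks: ∠(RP, PC) = 90.00° ✓; |RF| = 9.700 ✓; ∠(RF, FT) = 90.00° ✓; |FT| = 39.40 ✓; |CT| = 77.36 ✓.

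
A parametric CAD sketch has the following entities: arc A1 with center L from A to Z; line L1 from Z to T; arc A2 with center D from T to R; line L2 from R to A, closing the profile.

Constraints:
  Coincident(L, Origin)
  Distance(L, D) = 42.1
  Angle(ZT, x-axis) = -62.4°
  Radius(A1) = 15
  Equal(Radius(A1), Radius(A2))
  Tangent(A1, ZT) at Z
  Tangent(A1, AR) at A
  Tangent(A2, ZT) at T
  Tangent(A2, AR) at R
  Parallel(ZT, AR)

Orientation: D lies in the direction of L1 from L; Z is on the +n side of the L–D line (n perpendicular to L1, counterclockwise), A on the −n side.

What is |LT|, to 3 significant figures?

44.7

Tangency of A1 to both parallel lines with radius 15.0 puts Z and A at L ± 15.0·n: Z = (13.3, 6.95), A = (-13.3, -6.95). Equal radii place T and R the same way about D: T = D + 15.0·n = (32.8, -30.4), R = D − 15.0·n = (6.21, -44.3). Then |LT| = |T − L| = 44.7.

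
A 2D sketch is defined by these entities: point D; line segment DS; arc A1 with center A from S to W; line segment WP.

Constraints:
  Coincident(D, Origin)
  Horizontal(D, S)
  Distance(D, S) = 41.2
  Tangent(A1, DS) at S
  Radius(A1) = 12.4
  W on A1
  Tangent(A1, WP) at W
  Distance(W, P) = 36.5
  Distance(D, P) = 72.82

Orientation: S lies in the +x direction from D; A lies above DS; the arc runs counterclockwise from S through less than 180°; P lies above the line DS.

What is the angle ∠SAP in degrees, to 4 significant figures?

160.4°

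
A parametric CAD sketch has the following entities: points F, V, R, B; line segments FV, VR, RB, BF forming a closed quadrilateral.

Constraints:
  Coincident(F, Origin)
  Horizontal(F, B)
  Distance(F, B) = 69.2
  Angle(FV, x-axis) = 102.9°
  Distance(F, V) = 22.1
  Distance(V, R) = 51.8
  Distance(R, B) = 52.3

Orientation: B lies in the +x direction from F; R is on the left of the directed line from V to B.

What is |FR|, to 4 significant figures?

60.81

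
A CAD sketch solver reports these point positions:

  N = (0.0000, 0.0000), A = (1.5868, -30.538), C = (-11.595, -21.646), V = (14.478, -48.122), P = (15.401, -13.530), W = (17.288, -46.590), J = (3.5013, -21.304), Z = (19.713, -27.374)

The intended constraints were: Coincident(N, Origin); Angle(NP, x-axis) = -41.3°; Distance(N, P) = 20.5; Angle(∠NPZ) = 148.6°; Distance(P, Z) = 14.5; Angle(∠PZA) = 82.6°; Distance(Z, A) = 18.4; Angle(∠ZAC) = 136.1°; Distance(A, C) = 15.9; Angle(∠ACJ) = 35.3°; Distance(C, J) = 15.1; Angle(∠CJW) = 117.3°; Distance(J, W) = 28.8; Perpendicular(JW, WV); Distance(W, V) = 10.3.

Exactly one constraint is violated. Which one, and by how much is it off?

Distance(W, V) = 10.3 — off by 7.10.

N = (0.00, 0.00) ✓; NP at -41.30° ✓; |NP| = 20.50 ✓; ∠NPZ = 148.6° ✓; |PZ| = 14.50 ✓; ∠PZA = 82.60° ✓; |ZA| = 18.40 ✓; ∠ZAC = 136.1° ✓; |AC| = 15.90 ✓; ∠ACJ = 35.30° ✓; |CJ| = 15.10 ✓; ∠CJW = 117.3° ✓; |JW| = 28.80 ✓; ∠(JW, WV) = 90.00° ✓; |WV| = 3.200 ✗.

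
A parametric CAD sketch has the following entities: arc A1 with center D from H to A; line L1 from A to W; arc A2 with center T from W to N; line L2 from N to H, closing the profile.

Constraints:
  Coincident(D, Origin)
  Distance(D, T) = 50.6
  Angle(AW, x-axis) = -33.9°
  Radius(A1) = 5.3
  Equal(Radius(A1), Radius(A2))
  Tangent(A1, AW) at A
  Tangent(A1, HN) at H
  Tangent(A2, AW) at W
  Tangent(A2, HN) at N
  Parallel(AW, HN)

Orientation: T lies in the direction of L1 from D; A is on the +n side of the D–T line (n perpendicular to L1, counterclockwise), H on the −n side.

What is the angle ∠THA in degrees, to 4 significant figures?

84.02°

The slot axis is L1's direction at -33.9°, so u = (cos -33.9°, sin -33.9°) = (0.8300, -0.5577) and n = (−sin -33.9°, cos -33.9°) = (0.5577, 0.8300). D is at the origin and T lies 50.6 along u from D, so T = 50.6·u = (42.00, -28.22). Tangency of A1 to both parallel lines with radius 5.3 puts A and H at D ± 5.3·n: A = (2.956, 4.399), H = (-2.956, -4.399). Then cos ∠THA = HT·HA / (|HT||HA|), giving 84.02°.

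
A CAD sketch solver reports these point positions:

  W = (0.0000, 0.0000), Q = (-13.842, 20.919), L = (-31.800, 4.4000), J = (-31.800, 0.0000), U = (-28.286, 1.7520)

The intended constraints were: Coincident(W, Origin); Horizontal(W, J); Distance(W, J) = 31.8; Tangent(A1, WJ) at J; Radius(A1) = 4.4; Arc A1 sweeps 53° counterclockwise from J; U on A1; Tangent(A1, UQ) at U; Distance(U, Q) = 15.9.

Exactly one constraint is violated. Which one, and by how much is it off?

Distance(U, Q) = 15.9 — off by 8.10.

W = (0.00, 0.00) ✓; W.y = 0.00, J.y = 0.00 ✓; |WJ| = 31.80 ✓; ∠(LJ, JW) = 90.00° ✓; |LJ| = 4.400 ✓; bearing(L→U) − bearing(L→J) = 53.00° ✓; |LU| = 4.400 ✓; ∠(LU, UQ) = 90.00° ✓; |UQ| = 24.00 ✗.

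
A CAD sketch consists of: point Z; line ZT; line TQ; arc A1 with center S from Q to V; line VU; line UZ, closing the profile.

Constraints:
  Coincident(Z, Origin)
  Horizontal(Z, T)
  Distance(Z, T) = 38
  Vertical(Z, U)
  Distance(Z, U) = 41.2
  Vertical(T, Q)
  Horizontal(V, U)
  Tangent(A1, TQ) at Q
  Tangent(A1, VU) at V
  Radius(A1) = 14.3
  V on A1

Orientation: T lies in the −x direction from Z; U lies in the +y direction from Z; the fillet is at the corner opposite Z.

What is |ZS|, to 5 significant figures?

35.851

Z is at the origin; Z and T share the same y with |ZT| = 38.0 and T on the −x side, so T = (-38.000, 0.0000). Z and U share the same x with |ZU| = 41.2 and U on the +y side, so U = (0.0000, 41.200). The virtual corner opposite Z is at (-38.000, 41.200). A1 meets TQ tangentially, so SQ is at right angles to TQ and the tangent condition forces SV to be normal to VU, with radius 14.3, so the center S sits 14.3 in from both sides at S = (-23.700, 26.900). Then |ZS| = |S − Z| = 35.851.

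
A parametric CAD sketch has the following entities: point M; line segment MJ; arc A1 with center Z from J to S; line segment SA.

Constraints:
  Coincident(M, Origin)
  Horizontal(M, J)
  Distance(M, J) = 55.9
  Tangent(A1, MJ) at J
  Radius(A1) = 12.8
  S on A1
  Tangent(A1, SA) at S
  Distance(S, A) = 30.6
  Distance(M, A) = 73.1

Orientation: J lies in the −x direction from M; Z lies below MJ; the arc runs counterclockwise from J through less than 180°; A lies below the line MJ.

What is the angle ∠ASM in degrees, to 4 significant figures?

83.32°

Checks: ∠(ZJ, JM) = 90.00° ✓; |ZJ| = 12.80 ✓; |ZS| = 12.80 ✓; ∠(ZS, SA) = 90.00° ✓; |SA| = 30.60 ✓; |MA| = 73.10 ✓.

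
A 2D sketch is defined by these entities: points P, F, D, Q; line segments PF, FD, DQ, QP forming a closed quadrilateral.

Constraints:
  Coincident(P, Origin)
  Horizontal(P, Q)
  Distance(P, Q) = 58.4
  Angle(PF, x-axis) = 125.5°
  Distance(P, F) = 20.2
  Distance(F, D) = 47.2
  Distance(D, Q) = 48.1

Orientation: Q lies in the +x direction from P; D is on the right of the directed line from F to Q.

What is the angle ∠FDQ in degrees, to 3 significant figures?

98.2°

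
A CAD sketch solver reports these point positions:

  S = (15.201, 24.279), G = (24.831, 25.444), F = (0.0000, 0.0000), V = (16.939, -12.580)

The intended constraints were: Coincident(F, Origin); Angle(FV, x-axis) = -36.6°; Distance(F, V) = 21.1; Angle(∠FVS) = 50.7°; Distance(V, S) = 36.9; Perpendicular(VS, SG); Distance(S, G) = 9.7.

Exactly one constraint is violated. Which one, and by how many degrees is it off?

Perpendicular(VS, SG) — off by 4.20°.

F = (0.00, 0.00) ✓; FV at -36.60° ✓; |FV| = 21.10 ✓; ∠FVS = 50.70° ✓; |VS| = 36.90 ✓; ∠(VS, SG) = 85.80° ✗; |SG| = 9.700 ✓.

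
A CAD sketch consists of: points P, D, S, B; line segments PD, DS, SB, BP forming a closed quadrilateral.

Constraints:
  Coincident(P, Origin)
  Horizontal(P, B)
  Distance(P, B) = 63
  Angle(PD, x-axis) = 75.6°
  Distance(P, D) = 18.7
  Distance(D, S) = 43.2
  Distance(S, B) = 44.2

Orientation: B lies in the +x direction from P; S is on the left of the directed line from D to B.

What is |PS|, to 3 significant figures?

57.7

Checks: |DS| = 43.20 ✓; |SB| = 44.20 ✓.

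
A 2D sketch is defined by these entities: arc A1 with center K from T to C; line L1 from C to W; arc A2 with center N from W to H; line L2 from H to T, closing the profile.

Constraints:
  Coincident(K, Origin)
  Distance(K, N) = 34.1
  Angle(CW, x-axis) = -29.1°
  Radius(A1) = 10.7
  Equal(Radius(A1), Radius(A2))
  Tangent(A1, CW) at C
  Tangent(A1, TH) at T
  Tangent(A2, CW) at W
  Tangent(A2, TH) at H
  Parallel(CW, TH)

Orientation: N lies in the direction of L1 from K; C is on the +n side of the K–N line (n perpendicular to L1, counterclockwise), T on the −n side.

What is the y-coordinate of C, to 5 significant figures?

9.3494

The slot axis is L1's direction at -29.1°, so u = (cos -29.1°, sin -29.1°) = (0.87377, -0.48634) and n = (−sin -29.1°, cos -29.1°) = (0.48634, 0.87377). K is at the origin and N lies 34.1 along u from K, so N = 34.1·u = (29.796, -16.584). Tangency of A1 to both parallel lines with radius 10.7 puts C and T at K ± 10.7·n: C = (5.2038, 9.3494), T = (-5.2038, -9.3494). So C.y = 9.3494.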